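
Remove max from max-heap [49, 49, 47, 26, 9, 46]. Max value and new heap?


Max = 49
Replace root with last, heapify down
Resulting heap: [49, 46, 47, 26, 9]


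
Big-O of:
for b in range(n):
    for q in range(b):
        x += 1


Per nesting level: O(n) * O(n) [triangular over b] = O(n^2)
Complexity: O(n^2)


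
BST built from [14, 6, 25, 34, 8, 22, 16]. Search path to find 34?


BST root = 14
Search for 34: compare at each node
Path: [14, 25, 34]


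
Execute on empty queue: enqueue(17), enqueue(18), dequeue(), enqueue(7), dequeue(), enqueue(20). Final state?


enqueue(17) -> [17]
enqueue(18) -> [17, 18]
dequeue() returns 17 -> [18]
enqueue(7) -> [18, 7]
dequeue() returns 18 -> [7]
enqueue(20) -> [7, 20]
Final queue (front to back): [7, 20]


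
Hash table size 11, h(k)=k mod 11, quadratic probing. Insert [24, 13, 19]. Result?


Insertions: 24->slot 2; 13->slot 3; 19->slot 8
Table: [None, None, 24, 13, None, None, None, None, 19, None, None]


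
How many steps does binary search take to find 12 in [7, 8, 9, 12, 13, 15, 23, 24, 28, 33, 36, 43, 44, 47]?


Search for 12:
[0,13] mid=6 arr[6]=23
[0,5] mid=2 arr[2]=9
[3,5] mid=4 arr[4]=13
[3,3] mid=3 arr[3]=12
Total: 4 comparisons


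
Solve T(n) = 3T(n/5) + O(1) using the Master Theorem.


a=3, b=5, c=0. log_5(3)=0.683 > c=0. Case 1: O(n^log_b(a)) = O(n^0.683)
Complexity: O(n^0.683)


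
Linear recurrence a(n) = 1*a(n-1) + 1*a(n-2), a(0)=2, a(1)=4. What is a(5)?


Build bottom-up:
...a(3)=10, a(4)=16, a(5)=1*16+1*10=26


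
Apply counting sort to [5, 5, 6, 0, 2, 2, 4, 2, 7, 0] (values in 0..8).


Count array: [2, 0, 3, 0, 1, 2, 1, 1, 0]
Reconstruct: [0, 0, 2, 2, 2, 4, 5, 5, 6, 7]


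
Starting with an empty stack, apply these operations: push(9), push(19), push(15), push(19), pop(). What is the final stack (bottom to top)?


push(9) -> [9]
push(19) -> [9, 19]
push(15) -> [9, 19, 15]
push(19) -> [9, 19, 15, 19]
pop() returns 19 -> [9, 19, 15]
Final stack (bottom to top): [9, 19, 15]


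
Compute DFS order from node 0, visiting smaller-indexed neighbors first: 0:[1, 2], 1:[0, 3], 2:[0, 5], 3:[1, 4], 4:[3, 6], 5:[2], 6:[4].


DFS stack-based: start with [0]
Visit order: [0, 1, 3, 4, 6, 2, 5]


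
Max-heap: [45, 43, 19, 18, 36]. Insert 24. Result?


Append 24: [45, 43, 19, 18, 36, 24]
Bubble up: swap idx 5(24) with idx 2(19)
Result: [45, 43, 24, 18, 36, 19]


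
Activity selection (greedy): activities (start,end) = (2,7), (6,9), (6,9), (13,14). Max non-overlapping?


Greedy: pick earliest-ending, then skip overlaps.
Selected (2 activities): [(2, 7), (13, 14)]


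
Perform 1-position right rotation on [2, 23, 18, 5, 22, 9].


Right rotate by 1: [9, 2, 23, 18, 5, 22]


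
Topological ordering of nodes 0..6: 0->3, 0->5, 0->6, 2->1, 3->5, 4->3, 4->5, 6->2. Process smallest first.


Kahn's algorithm, process smallest node first
Order: [0, 4, 3, 5, 6, 2, 1]


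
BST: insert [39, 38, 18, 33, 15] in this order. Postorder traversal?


Root = 39; build tree by BST insertion.
Postorder traversal: [15, 33, 18, 38, 39]


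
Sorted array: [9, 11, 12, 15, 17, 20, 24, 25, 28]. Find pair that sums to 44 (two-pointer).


Two pointers: lo=0, hi=8
Found pair: (20, 24) summing to 44


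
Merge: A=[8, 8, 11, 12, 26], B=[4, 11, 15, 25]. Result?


Compare heads, take smaller each step.
Merged: [4, 8, 8, 11, 11, 12, 15, 25, 26]


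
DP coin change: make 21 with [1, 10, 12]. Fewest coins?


dp[0]=0; dp[i]=1+min(dp[i-c] for c in coins)
...dp[16]=5, dp[17]=6, dp[18]=7, dp[19]=8, dp[20]=2, dp[21]=3
Minimum coins for 21 = 3


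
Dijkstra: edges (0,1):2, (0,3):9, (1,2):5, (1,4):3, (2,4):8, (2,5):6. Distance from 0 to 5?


Dijkstra from 0:
Distances: {0: 0, 1: 2, 2: 7, 3: 9, 4: 5, 5: 13}
Shortest distance to 5 = 13, path = [0, 1, 2, 5]


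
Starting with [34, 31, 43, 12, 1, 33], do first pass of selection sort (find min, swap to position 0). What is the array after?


After one pass: [1, 31, 43, 12, 34, 33]


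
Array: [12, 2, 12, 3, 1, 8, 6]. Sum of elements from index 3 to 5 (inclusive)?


Prefix sums: [0, 12, 14, 26, 29, 30, 38, 44]
Sum[3..5] = prefix[6] - prefix[3] = 38 - 26 = 12


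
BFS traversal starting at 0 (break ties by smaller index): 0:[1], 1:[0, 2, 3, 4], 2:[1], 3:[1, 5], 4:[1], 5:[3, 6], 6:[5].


BFS queue: start with [0]
Visit order: [0, 1, 2, 3, 4, 5, 6]


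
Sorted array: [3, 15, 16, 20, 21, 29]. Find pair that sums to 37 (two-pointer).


Two pointers: lo=0, hi=5
Found pair: (16, 21) summing to 37


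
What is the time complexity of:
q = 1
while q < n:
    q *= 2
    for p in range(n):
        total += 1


Per nesting level: O(log n) * O(n) = O(n log n)
Complexity: O(n log n)


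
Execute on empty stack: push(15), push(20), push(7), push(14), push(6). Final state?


push(15) -> [15]
push(20) -> [15, 20]
push(7) -> [15, 20, 7]
push(14) -> [15, 20, 7, 14]
push(6) -> [15, 20, 7, 14, 6]
Final stack (bottom to top): [15, 20, 7, 14, 6]


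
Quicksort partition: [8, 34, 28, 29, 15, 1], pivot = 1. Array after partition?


Elements <= 1 go left of pivot.
Result: [1, 34, 28, 29, 15, 8], pivot at index 0


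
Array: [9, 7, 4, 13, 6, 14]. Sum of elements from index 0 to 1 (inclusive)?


Prefix sums: [0, 9, 16, 20, 33, 39, 53]
Sum[0..1] = prefix[2] - prefix[0] = 16 - 0 = 16


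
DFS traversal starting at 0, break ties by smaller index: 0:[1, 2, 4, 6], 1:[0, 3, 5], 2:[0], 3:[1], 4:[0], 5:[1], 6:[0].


DFS stack-based: start with [0]
Visit order: [0, 1, 3, 5, 2, 4, 6]


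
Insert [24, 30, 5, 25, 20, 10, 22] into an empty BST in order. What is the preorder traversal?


Root = 24; build tree by BST insertion.
Preorder traversal: [24, 5, 20, 10, 22, 30, 25]


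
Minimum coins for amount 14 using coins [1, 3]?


dp[0]=0; dp[i]=1+min(dp[i-c] for c in coins)
...dp[9]=3, dp[10]=4, dp[11]=5, dp[12]=4, dp[13]=5, dp[14]=6
Minimum coins for 14 = 6


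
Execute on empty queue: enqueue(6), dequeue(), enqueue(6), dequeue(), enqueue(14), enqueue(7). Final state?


enqueue(6) -> [6]
dequeue() returns 6 -> []
enqueue(6) -> [6]
dequeue() returns 6 -> []
enqueue(14) -> [14]
enqueue(7) -> [14, 7]
Final queue (front to back): [14, 7]


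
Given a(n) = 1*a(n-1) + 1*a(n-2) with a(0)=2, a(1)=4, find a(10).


Build bottom-up:
...a(8)=110, a(9)=178, a(10)=1*178+1*110=288


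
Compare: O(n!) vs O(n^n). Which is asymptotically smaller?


factorial grows slower than n^n
O(n!) is asymptotically smaller; O(n^n) grows faster


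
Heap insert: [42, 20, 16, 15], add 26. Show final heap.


Append 26: [42, 20, 16, 15, 26]
Bubble up: swap idx 4(26) with idx 1(20)
Result: [42, 26, 16, 15, 20]


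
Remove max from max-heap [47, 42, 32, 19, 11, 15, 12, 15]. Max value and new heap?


Max = 47
Replace root with last, heapify down
Resulting heap: [42, 19, 32, 15, 11, 15, 12]


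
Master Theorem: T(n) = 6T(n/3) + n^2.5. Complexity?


a=6, b=3, c=2.5. log_3(6)=1.631 < c=2.5. Case 3: O(n^c) = O(n^2.500)
Complexity: O(n^2.500)


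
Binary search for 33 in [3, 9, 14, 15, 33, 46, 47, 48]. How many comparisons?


Search for 33:
[0,7] mid=3 arr[3]=15
[4,7] mid=5 arr[5]=46
[4,4] mid=4 arr[4]=33
Total: 3 comparisons


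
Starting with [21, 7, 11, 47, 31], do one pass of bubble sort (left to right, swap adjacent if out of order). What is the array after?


After one pass: [7, 11, 21, 31, 47]


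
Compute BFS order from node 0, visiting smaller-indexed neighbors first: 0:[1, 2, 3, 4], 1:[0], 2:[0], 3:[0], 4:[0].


BFS queue: start with [0]
Visit order: [0, 1, 2, 3, 4]


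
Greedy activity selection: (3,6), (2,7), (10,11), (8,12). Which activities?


Greedy: pick earliest-ending, then skip overlaps.
Selected (2 activities): [(3, 6), (10, 11)]


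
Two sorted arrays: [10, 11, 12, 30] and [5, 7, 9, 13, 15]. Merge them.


Compare heads, take smaller each step.
Merged: [5, 7, 9, 10, 11, 12, 13, 15, 30]


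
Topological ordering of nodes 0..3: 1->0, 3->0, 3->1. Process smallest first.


Kahn's algorithm, process smallest node first
Order: [2, 3, 1, 0]


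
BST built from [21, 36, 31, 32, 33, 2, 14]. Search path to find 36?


BST root = 21
Search for 36: compare at each node
Path: [21, 36]


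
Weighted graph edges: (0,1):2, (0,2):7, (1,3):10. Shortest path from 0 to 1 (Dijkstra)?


Dijkstra from 0:
Distances: {0: 0, 1: 2, 2: 7, 3: 12}
Shortest distance to 1 = 2, path = [0, 1]


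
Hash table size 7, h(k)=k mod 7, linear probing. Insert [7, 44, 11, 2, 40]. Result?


Insertions: 7->slot 0; 44->slot 2; 11->slot 4; 2->slot 3; 40->slot 5
Table: [7, None, 44, 2, 11, 40, None]


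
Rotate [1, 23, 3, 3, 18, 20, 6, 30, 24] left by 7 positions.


Left rotate by 7: [30, 24, 1, 23, 3, 3, 18, 20, 6]


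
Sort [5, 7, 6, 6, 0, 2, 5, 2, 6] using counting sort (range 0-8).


Count array: [1, 0, 2, 0, 0, 2, 3, 1, 0]
Reconstruct: [0, 2, 2, 5, 5, 6, 6, 6, 7]


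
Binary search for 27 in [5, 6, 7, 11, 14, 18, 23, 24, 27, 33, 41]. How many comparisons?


Search for 27:
[0,10] mid=5 arr[5]=18
[6,10] mid=8 arr[8]=27
Total: 2 comparisons


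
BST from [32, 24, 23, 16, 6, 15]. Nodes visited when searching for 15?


BST root = 32
Search for 15: compare at each node
Path: [32, 24, 23, 16, 6, 15]


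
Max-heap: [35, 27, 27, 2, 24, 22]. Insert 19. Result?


Append 19: [35, 27, 27, 2, 24, 22, 19]
Bubble up: no swaps needed
Result: [35, 27, 27, 2, 24, 22, 19]


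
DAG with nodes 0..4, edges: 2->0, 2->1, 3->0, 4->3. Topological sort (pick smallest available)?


Kahn's algorithm, process smallest node first
Order: [2, 1, 4, 3, 0]


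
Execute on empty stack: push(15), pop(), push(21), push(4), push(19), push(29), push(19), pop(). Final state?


push(15) -> [15]
pop() returns 15 -> []
push(21) -> [21]
push(4) -> [21, 4]
push(19) -> [21, 4, 19]
push(29) -> [21, 4, 19, 29]
push(19) -> [21, 4, 19, 29, 19]
pop() returns 19 -> [21, 4, 19, 29]
Final stack (bottom to top): [21, 4, 19, 29]


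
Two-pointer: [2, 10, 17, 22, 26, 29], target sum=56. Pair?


Two pointers: lo=0, hi=5
No pair sums to 56


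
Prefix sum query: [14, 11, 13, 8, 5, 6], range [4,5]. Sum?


Prefix sums: [0, 14, 25, 38, 46, 51, 57]
Sum[4..5] = prefix[6] - prefix[4] = 57 - 46 = 11


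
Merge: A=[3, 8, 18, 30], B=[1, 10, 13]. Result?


Compare heads, take smaller each step.
Merged: [1, 3, 8, 10, 13, 18, 30]


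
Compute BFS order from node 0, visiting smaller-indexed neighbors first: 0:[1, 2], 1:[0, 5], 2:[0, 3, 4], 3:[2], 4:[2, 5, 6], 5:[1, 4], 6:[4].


BFS queue: start with [0]
Visit order: [0, 1, 2, 5, 3, 4, 6]


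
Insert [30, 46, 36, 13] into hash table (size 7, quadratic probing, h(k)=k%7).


Insertions: 30->slot 2; 46->slot 4; 36->slot 1; 13->slot 6
Table: [None, 36, 30, None, 46, None, 13]


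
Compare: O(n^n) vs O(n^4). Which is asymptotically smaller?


quartic grows slower than n^n
O(n^4) is asymptotically smaller; O(n^n) grows faster


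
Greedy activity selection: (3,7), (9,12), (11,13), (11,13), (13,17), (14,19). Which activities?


Greedy: pick earliest-ending, then skip overlaps.
Selected (3 activities): [(3, 7), (9, 12), (13, 17)]


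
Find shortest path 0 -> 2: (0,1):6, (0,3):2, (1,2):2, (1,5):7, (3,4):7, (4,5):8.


Dijkstra from 0:
Distances: {0: 0, 1: 6, 2: 8, 3: 2, 4: 9, 5: 13}
Shortest distance to 2 = 8, path = [0, 1, 2]


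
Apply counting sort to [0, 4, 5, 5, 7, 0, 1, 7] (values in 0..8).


Count array: [2, 1, 0, 0, 1, 2, 0, 2, 0]
Reconstruct: [0, 0, 1, 4, 5, 5, 7, 7]


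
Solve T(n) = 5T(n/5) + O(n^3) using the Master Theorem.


a=5, b=5, c=3. log_5(5)=1 < c=3. Case 3: O(n^c) = O(n^3)
Complexity: O(n^3)


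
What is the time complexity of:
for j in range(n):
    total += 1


Per nesting level: O(n) = O(n)
Complexity: O(n)


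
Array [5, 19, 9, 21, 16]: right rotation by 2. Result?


Right rotate by 2: [21, 16, 5, 19, 9]


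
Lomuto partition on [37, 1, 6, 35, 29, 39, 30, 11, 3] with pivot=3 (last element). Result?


Elements <= 3 go left of pivot.
Result: [1, 3, 6, 35, 29, 39, 30, 11, 37], pivot at index 1


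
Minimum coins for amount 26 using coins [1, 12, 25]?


dp[0]=0; dp[i]=1+min(dp[i-c] for c in coins)
...dp[21]=10, dp[22]=11, dp[23]=12, dp[24]=2, dp[25]=1, dp[26]=2
Minimum coins for 26 = 2


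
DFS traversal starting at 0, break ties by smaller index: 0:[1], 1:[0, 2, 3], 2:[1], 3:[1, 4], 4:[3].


DFS stack-based: start with [0]
Visit order: [0, 1, 2, 3, 4]


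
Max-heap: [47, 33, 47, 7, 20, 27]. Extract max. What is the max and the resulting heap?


Max = 47
Replace root with last, heapify down
Resulting heap: [47, 33, 27, 7, 20]


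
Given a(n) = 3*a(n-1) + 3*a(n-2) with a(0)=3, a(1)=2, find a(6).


Build bottom-up:
...a(4)=198, a(5)=747, a(6)=3*747+3*198=2835


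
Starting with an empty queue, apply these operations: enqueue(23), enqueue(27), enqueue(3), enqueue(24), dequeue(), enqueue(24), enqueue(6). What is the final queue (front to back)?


enqueue(23) -> [23]
enqueue(27) -> [23, 27]
enqueue(3) -> [23, 27, 3]
enqueue(24) -> [23, 27, 3, 24]
dequeue() returns 23 -> [27, 3, 24]
enqueue(24) -> [27, 3, 24, 24]
enqueue(6) -> [27, 3, 24, 24, 6]
Final queue (front to back): [27, 3, 24, 24, 6]


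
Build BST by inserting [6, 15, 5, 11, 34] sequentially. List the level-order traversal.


Root = 6; build tree by BST insertion.
Level-Order traversal: [6, 5, 15, 11, 34]


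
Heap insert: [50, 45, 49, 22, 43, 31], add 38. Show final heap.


Append 38: [50, 45, 49, 22, 43, 31, 38]
Bubble up: no swaps needed
Result: [50, 45, 49, 22, 43, 31, 38]


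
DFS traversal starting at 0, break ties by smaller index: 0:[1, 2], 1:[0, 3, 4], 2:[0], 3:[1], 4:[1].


DFS stack-based: start with [0]
Visit order: [0, 1, 3, 4, 2]


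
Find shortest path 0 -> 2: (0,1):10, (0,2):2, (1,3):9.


Dijkstra from 0:
Distances: {0: 0, 1: 10, 2: 2, 3: 19}
Shortest distance to 2 = 2, path = [0, 2]


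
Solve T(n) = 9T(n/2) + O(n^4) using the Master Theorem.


a=9, b=2, c=4. log_2(9)=3.170 < c=4. Case 3: O(n^c) = O(n^4)
Complexity: O(n^4)


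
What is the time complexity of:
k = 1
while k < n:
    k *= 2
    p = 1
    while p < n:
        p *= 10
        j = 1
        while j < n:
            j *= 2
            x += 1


Per nesting level: O(log n) * O(log n) * O(log n) = O((log n)^3)
Complexity: O((log n)^3)


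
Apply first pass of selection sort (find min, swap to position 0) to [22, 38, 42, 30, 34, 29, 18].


After one pass: [18, 38, 42, 30, 34, 29, 22]


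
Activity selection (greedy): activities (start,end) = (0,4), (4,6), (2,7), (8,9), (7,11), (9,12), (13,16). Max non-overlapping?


Greedy: pick earliest-ending, then skip overlaps.
Selected (5 activities): [(0, 4), (4, 6), (8, 9), (9, 12), (13, 16)]


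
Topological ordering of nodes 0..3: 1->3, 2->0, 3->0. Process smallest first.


Kahn's algorithm, process smallest node first
Order: [1, 2, 3, 0]


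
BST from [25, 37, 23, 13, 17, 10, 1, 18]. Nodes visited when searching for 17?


BST root = 25
Search for 17: compare at each node
Path: [25, 23, 13, 17]


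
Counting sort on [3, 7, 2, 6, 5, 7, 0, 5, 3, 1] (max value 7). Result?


Count array: [1, 1, 1, 2, 0, 2, 1, 2]
Reconstruct: [0, 1, 2, 3, 3, 5, 5, 6, 7, 7]


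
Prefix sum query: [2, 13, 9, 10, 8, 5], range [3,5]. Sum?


Prefix sums: [0, 2, 15, 24, 34, 42, 47]
Sum[3..5] = prefix[6] - prefix[3] = 47 - 24 = 23


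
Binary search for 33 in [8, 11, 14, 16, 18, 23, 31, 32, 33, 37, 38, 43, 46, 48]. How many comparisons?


Search for 33:
[0,13] mid=6 arr[6]=31
[7,13] mid=10 arr[10]=38
[7,9] mid=8 arr[8]=33
Total: 3 comparisons


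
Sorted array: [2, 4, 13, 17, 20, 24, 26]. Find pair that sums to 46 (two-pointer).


Two pointers: lo=0, hi=6
Found pair: (20, 26) summing to 46


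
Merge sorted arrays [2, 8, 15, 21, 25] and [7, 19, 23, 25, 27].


Compare heads, take smaller each step.
Merged: [2, 7, 8, 15, 19, 21, 23, 25, 25, 27]


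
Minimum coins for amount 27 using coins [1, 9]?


dp[0]=0; dp[i]=1+min(dp[i-c] for c in coins)
...dp[22]=6, dp[23]=7, dp[24]=8, dp[25]=9, dp[26]=10, dp[27]=3
Minimum coins for 27 = 3


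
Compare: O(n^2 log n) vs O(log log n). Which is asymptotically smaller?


double-logarithmic grows slower than n^2 log n
O(log log n) is asymptotically smaller; O(n^2 log n) grows faster


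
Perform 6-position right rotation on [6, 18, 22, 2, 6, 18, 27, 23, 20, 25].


Right rotate by 6: [6, 18, 27, 23, 20, 25, 6, 18, 22, 2]


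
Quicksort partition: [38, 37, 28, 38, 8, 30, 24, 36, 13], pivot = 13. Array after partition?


Elements <= 13 go left of pivot.
Result: [8, 13, 28, 38, 38, 30, 24, 36, 37], pivot at index 1


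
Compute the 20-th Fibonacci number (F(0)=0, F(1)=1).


F(n)=F(n-1)+F(n-2)
...F(18)=2584, F(19)=4181, F(20)=6765


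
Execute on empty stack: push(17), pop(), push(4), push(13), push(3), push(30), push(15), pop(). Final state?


push(17) -> [17]
pop() returns 17 -> []
push(4) -> [4]
push(13) -> [4, 13]
push(3) -> [4, 13, 3]
push(30) -> [4, 13, 3, 30]
push(15) -> [4, 13, 3, 30, 15]
pop() returns 15 -> [4, 13, 3, 30]
Final stack (bottom to top): [4, 13, 3, 30]


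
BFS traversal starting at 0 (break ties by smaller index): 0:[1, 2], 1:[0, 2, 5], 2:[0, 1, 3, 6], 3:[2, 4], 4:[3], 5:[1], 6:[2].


BFS queue: start with [0]
Visit order: [0, 1, 2, 5, 3, 6, 4]


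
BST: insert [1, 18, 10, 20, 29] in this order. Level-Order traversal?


Root = 1; build tree by BST insertion.
Level-Order traversal: [1, 18, 10, 20, 29]


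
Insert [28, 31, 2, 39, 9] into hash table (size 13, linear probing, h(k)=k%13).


Insertions: 28->slot 2; 31->slot 5; 2->slot 3; 39->slot 0; 9->slot 9
Table: [39, None, 28, 2, None, 31, None, None, None, 9, None, None, None]


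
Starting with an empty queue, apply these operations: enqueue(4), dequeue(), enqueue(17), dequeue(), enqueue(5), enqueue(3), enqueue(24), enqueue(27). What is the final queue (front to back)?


enqueue(4) -> [4]
dequeue() returns 4 -> []
enqueue(17) -> [17]
dequeue() returns 17 -> []
enqueue(5) -> [5]
enqueue(3) -> [5, 3]
enqueue(24) -> [5, 3, 24]
enqueue(27) -> [5, 3, 24, 27]
Final queue (front to back): [5, 3, 24, 27]


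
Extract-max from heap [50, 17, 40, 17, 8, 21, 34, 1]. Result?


Max = 50
Replace root with last, heapify down
Resulting heap: [40, 17, 34, 17, 8, 21, 1]


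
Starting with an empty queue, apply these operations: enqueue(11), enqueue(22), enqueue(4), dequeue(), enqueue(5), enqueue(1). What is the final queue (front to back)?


enqueue(11) -> [11]
enqueue(22) -> [11, 22]
enqueue(4) -> [11, 22, 4]
dequeue() returns 11 -> [22, 4]
enqueue(5) -> [22, 4, 5]
enqueue(1) -> [22, 4, 5, 1]
Final queue (front to back): [22, 4, 5, 1]


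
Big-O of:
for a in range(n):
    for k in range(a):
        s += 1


Per nesting level: O(n) * O(n) [triangular over a] = O(n^2)
Complexity: O(n^2)


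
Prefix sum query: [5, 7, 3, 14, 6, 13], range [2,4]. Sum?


Prefix sums: [0, 5, 12, 15, 29, 35, 48]
Sum[2..4] = prefix[5] - prefix[2] = 35 - 12 = 23


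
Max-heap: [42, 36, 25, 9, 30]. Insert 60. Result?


Append 60: [42, 36, 25, 9, 30, 60]
Bubble up: swap idx 5(60) with idx 2(25); swap idx 2(60) with idx 0(42)
Result: [60, 36, 42, 9, 30, 25]


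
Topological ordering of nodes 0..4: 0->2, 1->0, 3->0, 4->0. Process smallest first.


Kahn's algorithm, process smallest node first
Order: [1, 3, 4, 0, 2]


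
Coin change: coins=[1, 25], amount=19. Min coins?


dp[0]=0; dp[i]=1+min(dp[i-c] for c in coins)
...dp[14]=14, dp[15]=15, dp[16]=16, dp[17]=17, dp[18]=18, dp[19]=19
Minimum coins for 19 = 19


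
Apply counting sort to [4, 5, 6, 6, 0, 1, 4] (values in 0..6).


Count array: [1, 1, 0, 0, 2, 1, 2]
Reconstruct: [0, 1, 4, 4, 5, 6, 6]


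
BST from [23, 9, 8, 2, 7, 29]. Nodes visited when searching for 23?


BST root = 23
Search for 23: compare at each node
Path: [23]


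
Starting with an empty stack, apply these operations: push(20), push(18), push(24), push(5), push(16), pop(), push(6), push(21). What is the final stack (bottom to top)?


push(20) -> [20]
push(18) -> [20, 18]
push(24) -> [20, 18, 24]
push(5) -> [20, 18, 24, 5]
push(16) -> [20, 18, 24, 5, 16]
pop() returns 16 -> [20, 18, 24, 5]
push(6) -> [20, 18, 24, 5, 6]
push(21) -> [20, 18, 24, 5, 6, 21]
Final stack (bottom to top): [20, 18, 24, 5, 6, 21]


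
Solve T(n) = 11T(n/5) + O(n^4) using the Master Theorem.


a=11, b=5, c=4. log_5(11)=1.490 < c=4. Case 3: O(n^c) = O(n^4)
Complexity: O(n^4)


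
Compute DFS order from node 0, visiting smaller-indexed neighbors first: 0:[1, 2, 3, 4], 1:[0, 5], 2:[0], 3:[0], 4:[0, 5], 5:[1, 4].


DFS stack-based: start with [0]
Visit order: [0, 1, 5, 4, 2, 3]


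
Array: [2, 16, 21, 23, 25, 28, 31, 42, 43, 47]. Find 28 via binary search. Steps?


Search for 28:
[0,9] mid=4 arr[4]=25
[5,9] mid=7 arr[7]=42
[5,6] mid=5 arr[5]=28
Total: 3 comparisons


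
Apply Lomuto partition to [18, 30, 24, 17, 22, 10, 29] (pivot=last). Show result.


Elements <= 29 go left of pivot.
Result: [18, 24, 17, 22, 10, 29, 30], pivot at index 5


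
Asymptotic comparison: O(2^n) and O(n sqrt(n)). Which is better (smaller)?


n^1.5 grows slower than exponential
O(n sqrt(n)) is asymptotically smaller; O(2^n) grows faster


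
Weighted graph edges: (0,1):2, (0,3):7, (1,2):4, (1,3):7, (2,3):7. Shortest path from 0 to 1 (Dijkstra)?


Dijkstra from 0:
Distances: {0: 0, 1: 2, 2: 6, 3: 7}
Shortest distance to 1 = 2, path = [0, 1]


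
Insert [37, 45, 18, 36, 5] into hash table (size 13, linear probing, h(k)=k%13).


Insertions: 37->slot 11; 45->slot 6; 18->slot 5; 36->slot 10; 5->slot 7
Table: [None, None, None, None, None, 18, 45, 5, None, None, 36, 37, None]


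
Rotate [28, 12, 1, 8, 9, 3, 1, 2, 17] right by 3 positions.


Right rotate by 3: [1, 2, 17, 28, 12, 1, 8, 9, 3]


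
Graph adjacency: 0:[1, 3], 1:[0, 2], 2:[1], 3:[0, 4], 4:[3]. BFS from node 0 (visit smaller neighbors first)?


BFS queue: start with [0]
Visit order: [0, 1, 3, 2, 4]


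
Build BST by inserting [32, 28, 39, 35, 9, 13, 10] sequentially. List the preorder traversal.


Root = 32; build tree by BST insertion.
Preorder traversal: [32, 28, 9, 13, 10, 39, 35]


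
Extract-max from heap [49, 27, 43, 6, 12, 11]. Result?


Max = 49
Replace root with last, heapify down
Resulting heap: [43, 27, 11, 6, 12]


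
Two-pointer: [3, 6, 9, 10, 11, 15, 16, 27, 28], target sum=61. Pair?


Two pointers: lo=0, hi=8
No pair sums to 61


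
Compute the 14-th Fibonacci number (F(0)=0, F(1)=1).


F(n)=F(n-1)+F(n-2)
...F(12)=144, F(13)=233, F(14)=377


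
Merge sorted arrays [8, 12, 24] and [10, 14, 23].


Compare heads, take smaller each step.
Merged: [8, 10, 12, 14, 23, 24]


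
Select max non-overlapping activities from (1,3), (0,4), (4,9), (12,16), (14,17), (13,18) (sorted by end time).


Greedy: pick earliest-ending, then skip overlaps.
Selected (3 activities): [(1, 3), (4, 9), (12, 16)]


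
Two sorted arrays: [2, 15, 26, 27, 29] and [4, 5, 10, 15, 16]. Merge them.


Compare heads, take smaller each step.
Merged: [2, 4, 5, 10, 15, 15, 16, 26, 27, 29]


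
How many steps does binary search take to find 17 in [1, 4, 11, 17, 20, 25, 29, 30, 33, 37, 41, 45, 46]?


Search for 17:
[0,12] mid=6 arr[6]=29
[0,5] mid=2 arr[2]=11
[3,5] mid=4 arr[4]=20
[3,3] mid=3 arr[3]=17
Total: 4 comparisons


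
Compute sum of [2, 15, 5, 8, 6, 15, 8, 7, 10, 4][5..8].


Prefix sums: [0, 2, 17, 22, 30, 36, 51, 59, 66, 76, 80]
Sum[5..8] = prefix[9] - prefix[5] = 76 - 36 = 40


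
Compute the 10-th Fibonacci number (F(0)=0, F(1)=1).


F(n)=F(n-1)+F(n-2)
...F(8)=21, F(9)=34, F(10)=55


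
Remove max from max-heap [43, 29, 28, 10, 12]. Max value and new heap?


Max = 43
Replace root with last, heapify down
Resulting heap: [29, 12, 28, 10]


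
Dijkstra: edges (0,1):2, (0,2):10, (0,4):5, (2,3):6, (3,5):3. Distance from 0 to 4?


Dijkstra from 0:
Distances: {0: 0, 1: 2, 2: 10, 3: 16, 4: 5, 5: 19}
Shortest distance to 4 = 5, path = [0, 4]


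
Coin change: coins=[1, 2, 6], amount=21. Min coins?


dp[0]=0; dp[i]=1+min(dp[i-c] for c in coins)
...dp[16]=4, dp[17]=5, dp[18]=3, dp[19]=4, dp[20]=4, dp[21]=5
Minimum coins for 21 = 5


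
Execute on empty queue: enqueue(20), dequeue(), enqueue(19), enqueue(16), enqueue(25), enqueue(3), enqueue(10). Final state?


enqueue(20) -> [20]
dequeue() returns 20 -> []
enqueue(19) -> [19]
enqueue(16) -> [19, 16]
enqueue(25) -> [19, 16, 25]
enqueue(3) -> [19, 16, 25, 3]
enqueue(10) -> [19, 16, 25, 3, 10]
Final queue (front to back): [19, 16, 25, 3, 10]


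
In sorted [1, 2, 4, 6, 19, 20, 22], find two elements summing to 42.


Two pointers: lo=0, hi=6
Found pair: (20, 22) summing to 42


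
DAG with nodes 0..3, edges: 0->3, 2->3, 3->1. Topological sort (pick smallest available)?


Kahn's algorithm, process smallest node first
Order: [0, 2, 3, 1]


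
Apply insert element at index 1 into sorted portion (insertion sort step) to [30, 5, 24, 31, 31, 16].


After one pass: [5, 30, 24, 31, 31, 16]


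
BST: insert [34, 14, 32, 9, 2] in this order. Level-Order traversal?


Root = 34; build tree by BST insertion.
Level-Order traversal: [34, 14, 9, 32, 2]


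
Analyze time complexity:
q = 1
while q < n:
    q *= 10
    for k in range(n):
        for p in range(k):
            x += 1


Per nesting level: O(log n) * O(n) * O(n) [triangular over k] = O(n^2 log n)
Complexity: O(n^2 log n)


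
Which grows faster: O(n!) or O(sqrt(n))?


sublinear grows slower than factorial
O(sqrt(n)) is asymptotically smaller; O(n!) grows faster


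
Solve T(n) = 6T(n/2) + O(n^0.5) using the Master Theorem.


a=6, b=2, c=0.5. log_2(6)=2.585 > c=0.5. Case 1: O(n^log_b(a)) = O(n^2.585)
Complexity: O(n^2.585)


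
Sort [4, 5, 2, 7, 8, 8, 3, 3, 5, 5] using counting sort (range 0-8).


Count array: [0, 0, 1, 2, 1, 3, 0, 1, 2]
Reconstruct: [2, 3, 3, 4, 5, 5, 5, 7, 8, 8]


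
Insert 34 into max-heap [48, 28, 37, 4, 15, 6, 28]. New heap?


Append 34: [48, 28, 37, 4, 15, 6, 28, 34]
Bubble up: swap idx 7(34) with idx 3(4); swap idx 3(34) with idx 1(28)
Result: [48, 34, 37, 28, 15, 6, 28, 4]


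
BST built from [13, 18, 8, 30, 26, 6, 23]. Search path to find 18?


BST root = 13
Search for 18: compare at each node
Path: [13, 18]


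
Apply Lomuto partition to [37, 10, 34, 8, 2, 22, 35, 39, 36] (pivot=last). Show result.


Elements <= 36 go left of pivot.
Result: [10, 34, 8, 2, 22, 35, 36, 39, 37], pivot at index 6


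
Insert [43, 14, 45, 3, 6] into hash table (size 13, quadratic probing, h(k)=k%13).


Insertions: 43->slot 4; 14->slot 1; 45->slot 6; 3->slot 3; 6->slot 7
Table: [None, 14, None, 3, 43, None, 45, 6, None, None, None, None, None]


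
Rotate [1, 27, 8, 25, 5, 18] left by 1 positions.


Left rotate by 1: [27, 8, 25, 5, 18, 1]


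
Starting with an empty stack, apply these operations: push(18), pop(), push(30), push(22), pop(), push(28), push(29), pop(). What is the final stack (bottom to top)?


push(18) -> [18]
pop() returns 18 -> []
push(30) -> [30]
push(22) -> [30, 22]
pop() returns 22 -> [30]
push(28) -> [30, 28]
push(29) -> [30, 28, 29]
pop() returns 29 -> [30, 28]
Final stack (bottom to top): [30, 28]


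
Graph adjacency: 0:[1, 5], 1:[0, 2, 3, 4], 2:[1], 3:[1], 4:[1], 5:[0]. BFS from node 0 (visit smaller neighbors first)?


BFS queue: start with [0]
Visit order: [0, 1, 5, 2, 3, 4]


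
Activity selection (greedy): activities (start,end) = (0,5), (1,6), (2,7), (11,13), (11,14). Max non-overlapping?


Greedy: pick earliest-ending, then skip overlaps.
Selected (2 activities): [(0, 5), (11, 13)]


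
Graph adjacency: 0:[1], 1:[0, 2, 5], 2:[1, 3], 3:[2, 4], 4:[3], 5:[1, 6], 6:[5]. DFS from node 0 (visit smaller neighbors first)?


DFS stack-based: start with [0]
Visit order: [0, 1, 2, 3, 4, 5, 6]


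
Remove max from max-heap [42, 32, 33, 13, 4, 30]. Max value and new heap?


Max = 42
Replace root with last, heapify down
Resulting heap: [33, 32, 30, 13, 4]


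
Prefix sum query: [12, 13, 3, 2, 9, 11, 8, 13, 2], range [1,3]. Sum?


Prefix sums: [0, 12, 25, 28, 30, 39, 50, 58, 71, 73]
Sum[1..3] = prefix[4] - prefix[1] = 30 - 12 = 18


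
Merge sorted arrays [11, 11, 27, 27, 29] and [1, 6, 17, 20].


Compare heads, take smaller each step.
Merged: [1, 6, 11, 11, 17, 20, 27, 27, 29]


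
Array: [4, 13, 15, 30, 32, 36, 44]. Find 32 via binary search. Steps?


Search for 32:
[0,6] mid=3 arr[3]=30
[4,6] mid=5 arr[5]=36
[4,4] mid=4 arr[4]=32
Total: 3 comparisons


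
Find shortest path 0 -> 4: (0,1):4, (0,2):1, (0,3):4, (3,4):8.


Dijkstra from 0:
Distances: {0: 0, 1: 4, 2: 1, 3: 4, 4: 12}
Shortest distance to 4 = 12, path = [0, 3, 4]


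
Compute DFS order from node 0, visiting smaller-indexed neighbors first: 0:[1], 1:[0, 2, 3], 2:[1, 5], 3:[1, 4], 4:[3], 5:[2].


DFS stack-based: start with [0]
Visit order: [0, 1, 2, 5, 3, 4]


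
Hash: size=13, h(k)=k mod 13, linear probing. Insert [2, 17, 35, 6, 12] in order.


Insertions: 2->slot 2; 17->slot 4; 35->slot 9; 6->slot 6; 12->slot 12
Table: [None, None, 2, None, 17, None, 6, None, None, 35, None, None, 12]


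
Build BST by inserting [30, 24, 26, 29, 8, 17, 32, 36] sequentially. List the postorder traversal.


Root = 30; build tree by BST insertion.
Postorder traversal: [17, 8, 29, 26, 24, 36, 32, 30]


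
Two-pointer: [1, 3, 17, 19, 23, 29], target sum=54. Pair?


Two pointers: lo=0, hi=5
No pair sums to 54


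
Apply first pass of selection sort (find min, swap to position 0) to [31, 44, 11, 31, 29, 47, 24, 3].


After one pass: [3, 44, 11, 31, 29, 47, 24, 31]


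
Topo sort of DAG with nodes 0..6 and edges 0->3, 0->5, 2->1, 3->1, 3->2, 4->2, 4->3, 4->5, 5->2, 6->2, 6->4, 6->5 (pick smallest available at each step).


Kahn's algorithm, process smallest node first
Order: [0, 6, 4, 3, 5, 2, 1]


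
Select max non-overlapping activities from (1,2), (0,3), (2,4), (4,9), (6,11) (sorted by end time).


Greedy: pick earliest-ending, then skip overlaps.
Selected (3 activities): [(1, 2), (2, 4), (4, 9)]


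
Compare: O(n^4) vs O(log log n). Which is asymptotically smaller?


double-logarithmic grows slower than quartic
O(log log n) is asymptotically smaller; O(n^4) grows faster


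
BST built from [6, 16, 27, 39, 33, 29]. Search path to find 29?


BST root = 6
Search for 29: compare at each node
Path: [6, 16, 27, 39, 33, 29]


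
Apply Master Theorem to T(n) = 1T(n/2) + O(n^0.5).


a=1, b=2, c=0.5. log_2(1)=0 < c=0.5. Case 3: O(n^c) = O(sqrt(n))
Complexity: O(sqrt(n))


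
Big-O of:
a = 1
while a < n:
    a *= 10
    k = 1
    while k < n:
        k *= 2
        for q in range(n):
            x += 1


Per nesting level: O(log n) * O(log n) * O(n) = O(n (log n)^2)
Complexity: O(n (log n)^2)


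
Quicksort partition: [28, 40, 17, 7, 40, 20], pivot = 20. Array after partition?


Elements <= 20 go left of pivot.
Result: [17, 7, 20, 40, 40, 28], pivot at index 2


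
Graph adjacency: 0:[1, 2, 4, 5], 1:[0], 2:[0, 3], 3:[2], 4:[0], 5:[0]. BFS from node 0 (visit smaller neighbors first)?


BFS queue: start with [0]
Visit order: [0, 1, 2, 4, 5, 3]


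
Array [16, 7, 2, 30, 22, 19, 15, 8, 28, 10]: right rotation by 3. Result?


Right rotate by 3: [8, 28, 10, 16, 7, 2, 30, 22, 19, 15]


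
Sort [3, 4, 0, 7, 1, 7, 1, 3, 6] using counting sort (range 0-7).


Count array: [1, 2, 0, 2, 1, 0, 1, 2]
Reconstruct: [0, 1, 1, 3, 3, 4, 6, 7, 7]


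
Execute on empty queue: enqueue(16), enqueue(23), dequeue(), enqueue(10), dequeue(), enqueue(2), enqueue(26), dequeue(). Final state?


enqueue(16) -> [16]
enqueue(23) -> [16, 23]
dequeue() returns 16 -> [23]
enqueue(10) -> [23, 10]
dequeue() returns 23 -> [10]
enqueue(2) -> [10, 2]
enqueue(26) -> [10, 2, 26]
dequeue() returns 10 -> [2, 26]
Final queue (front to back): [2, 26]


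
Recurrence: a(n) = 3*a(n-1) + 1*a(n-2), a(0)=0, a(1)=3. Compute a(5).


Build bottom-up:
...a(3)=30, a(4)=99, a(5)=3*99+1*30=327


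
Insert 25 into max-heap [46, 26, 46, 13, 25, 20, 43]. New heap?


Append 25: [46, 26, 46, 13, 25, 20, 43, 25]
Bubble up: swap idx 7(25) with idx 3(13)
Result: [46, 26, 46, 25, 25, 20, 43, 13]


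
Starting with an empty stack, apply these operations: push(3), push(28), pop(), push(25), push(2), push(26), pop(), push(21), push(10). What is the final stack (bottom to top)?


push(3) -> [3]
push(28) -> [3, 28]
pop() returns 28 -> [3]
push(25) -> [3, 25]
push(2) -> [3, 25, 2]
push(26) -> [3, 25, 2, 26]
pop() returns 26 -> [3, 25, 2]
push(21) -> [3, 25, 2, 21]
push(10) -> [3, 25, 2, 21, 10]
Final stack (bottom to top): [3, 25, 2, 21, 10]


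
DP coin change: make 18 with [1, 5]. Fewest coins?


dp[0]=0; dp[i]=1+min(dp[i-c] for c in coins)
...dp[13]=5, dp[14]=6, dp[15]=3, dp[16]=4, dp[17]=5, dp[18]=6
Minimum coins for 18 = 6


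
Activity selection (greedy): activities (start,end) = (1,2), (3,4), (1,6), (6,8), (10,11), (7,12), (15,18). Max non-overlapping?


Greedy: pick earliest-ending, then skip overlaps.
Selected (5 activities): [(1, 2), (3, 4), (6, 8), (10, 11), (15, 18)]


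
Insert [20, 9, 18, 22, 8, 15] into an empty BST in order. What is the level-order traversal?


Root = 20; build tree by BST insertion.
Level-Order traversal: [20, 9, 22, 8, 18, 15]


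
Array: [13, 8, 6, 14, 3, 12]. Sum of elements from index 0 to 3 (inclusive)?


Prefix sums: [0, 13, 21, 27, 41, 44, 56]
Sum[0..3] = prefix[4] - prefix[0] = 41 - 0 = 41


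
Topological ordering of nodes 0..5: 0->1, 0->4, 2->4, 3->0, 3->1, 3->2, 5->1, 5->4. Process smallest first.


Kahn's algorithm, process smallest node first
Order: [3, 0, 2, 5, 1, 4]


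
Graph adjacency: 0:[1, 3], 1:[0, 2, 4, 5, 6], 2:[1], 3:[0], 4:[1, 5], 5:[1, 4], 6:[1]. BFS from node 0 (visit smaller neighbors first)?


BFS queue: start with [0]
Visit order: [0, 1, 3, 2, 4, 5, 6]


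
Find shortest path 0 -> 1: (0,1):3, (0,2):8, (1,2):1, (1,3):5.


Dijkstra from 0:
Distances: {0: 0, 1: 3, 2: 4, 3: 8}
Shortest distance to 1 = 3, path = [0, 1]


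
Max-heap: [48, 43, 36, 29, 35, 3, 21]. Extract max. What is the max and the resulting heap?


Max = 48
Replace root with last, heapify down
Resulting heap: [43, 35, 36, 29, 21, 3]


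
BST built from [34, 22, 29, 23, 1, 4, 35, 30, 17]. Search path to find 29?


BST root = 34
Search for 29: compare at each node
Path: [34, 22, 29]


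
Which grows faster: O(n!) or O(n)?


linear grows slower than factorial
O(n) is asymptotically smaller; O(n!) grows faster


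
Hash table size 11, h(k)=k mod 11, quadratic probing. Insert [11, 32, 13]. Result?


Insertions: 11->slot 0; 32->slot 10; 13->slot 2
Table: [11, None, 13, None, None, None, None, None, None, None, 32]


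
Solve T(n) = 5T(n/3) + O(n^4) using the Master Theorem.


a=5, b=3, c=4. log_3(5)=1.465 < c=4. Case 3: O(n^c) = O(n^4)
Complexity: O(n^4)


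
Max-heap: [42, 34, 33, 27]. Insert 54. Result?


Append 54: [42, 34, 33, 27, 54]
Bubble up: swap idx 4(54) with idx 1(34); swap idx 1(54) with idx 0(42)
Result: [54, 42, 33, 27, 34]


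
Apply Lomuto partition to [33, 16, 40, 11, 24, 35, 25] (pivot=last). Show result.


Elements <= 25 go left of pivot.
Result: [16, 11, 24, 25, 40, 35, 33], pivot at index 3


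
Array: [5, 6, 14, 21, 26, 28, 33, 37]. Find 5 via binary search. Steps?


Search for 5:
[0,7] mid=3 arr[3]=21
[0,2] mid=1 arr[1]=6
[0,0] mid=0 arr[0]=5
Total: 3 comparisons


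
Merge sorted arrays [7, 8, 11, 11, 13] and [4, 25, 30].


Compare heads, take smaller each step.
Merged: [4, 7, 8, 11, 11, 13, 25, 30]


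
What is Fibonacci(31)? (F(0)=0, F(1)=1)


F(n)=F(n-1)+F(n-2)
...F(29)=514229, F(30)=832040, F(31)=1346269


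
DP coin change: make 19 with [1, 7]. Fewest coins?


dp[0]=0; dp[i]=1+min(dp[i-c] for c in coins)
...dp[14]=2, dp[15]=3, dp[16]=4, dp[17]=5, dp[18]=6, dp[19]=7
Minimum coins for 19 = 7


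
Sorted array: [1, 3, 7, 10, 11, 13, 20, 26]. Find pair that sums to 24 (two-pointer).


Two pointers: lo=0, hi=7
Found pair: (11, 13) summing to 24


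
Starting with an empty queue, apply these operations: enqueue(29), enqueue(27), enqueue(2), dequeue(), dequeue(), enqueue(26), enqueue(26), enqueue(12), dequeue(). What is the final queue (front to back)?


enqueue(29) -> [29]
enqueue(27) -> [29, 27]
enqueue(2) -> [29, 27, 2]
dequeue() returns 29 -> [27, 2]
dequeue() returns 27 -> [2]
enqueue(26) -> [2, 26]
enqueue(26) -> [2, 26, 26]
enqueue(12) -> [2, 26, 26, 12]
dequeue() returns 2 -> [26, 26, 12]
Final queue (front to back): [26, 26, 12]


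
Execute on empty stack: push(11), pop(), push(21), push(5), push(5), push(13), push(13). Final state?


push(11) -> [11]
pop() returns 11 -> []
push(21) -> [21]
push(5) -> [21, 5]
push(5) -> [21, 5, 5]
push(13) -> [21, 5, 5, 13]
push(13) -> [21, 5, 5, 13, 13]
Final stack (bottom to top): [21, 5, 5, 13, 13]


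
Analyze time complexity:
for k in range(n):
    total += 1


Per nesting level: O(n) = O(n)
Complexity: O(n)


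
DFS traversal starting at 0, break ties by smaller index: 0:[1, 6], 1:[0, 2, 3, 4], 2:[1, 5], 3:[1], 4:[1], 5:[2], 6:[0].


DFS stack-based: start with [0]
Visit order: [0, 1, 2, 5, 3, 4, 6]


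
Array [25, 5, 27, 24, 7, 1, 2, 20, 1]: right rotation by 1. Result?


Right rotate by 1: [1, 25, 5, 27, 24, 7, 1, 2, 20]


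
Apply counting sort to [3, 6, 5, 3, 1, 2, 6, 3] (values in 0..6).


Count array: [0, 1, 1, 3, 0, 1, 2]
Reconstruct: [1, 2, 3, 3, 3, 5, 6, 6]


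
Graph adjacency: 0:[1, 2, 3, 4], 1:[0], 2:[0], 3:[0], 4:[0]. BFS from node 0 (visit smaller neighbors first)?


BFS queue: start with [0]
Visit order: [0, 1, 2, 3, 4]


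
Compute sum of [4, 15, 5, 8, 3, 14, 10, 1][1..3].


Prefix sums: [0, 4, 19, 24, 32, 35, 49, 59, 60]
Sum[1..3] = prefix[4] - prefix[1] = 32 - 4 = 28


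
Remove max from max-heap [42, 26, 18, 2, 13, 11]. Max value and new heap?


Max = 42
Replace root with last, heapify down
Resulting heap: [26, 13, 18, 2, 11]


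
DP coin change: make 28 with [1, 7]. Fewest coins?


dp[0]=0; dp[i]=1+min(dp[i-c] for c in coins)
...dp[23]=5, dp[24]=6, dp[25]=7, dp[26]=8, dp[27]=9, dp[28]=4
Minimum coins for 28 = 4


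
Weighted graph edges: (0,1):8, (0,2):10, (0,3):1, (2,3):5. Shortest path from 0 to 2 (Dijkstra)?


Dijkstra from 0:
Distances: {0: 0, 1: 8, 2: 6, 3: 1}
Shortest distance to 2 = 6, path = [0, 3, 2]


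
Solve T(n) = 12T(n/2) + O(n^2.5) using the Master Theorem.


a=12, b=2, c=2.5. log_2(12)=3.585 > c=2.5. Case 1: O(n^log_b(a)) = O(n^3.585)
Complexity: O(n^3.585)


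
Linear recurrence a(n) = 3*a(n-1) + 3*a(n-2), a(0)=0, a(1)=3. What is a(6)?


Build bottom-up:
...a(4)=135, a(5)=513, a(6)=3*513+3*135=1944


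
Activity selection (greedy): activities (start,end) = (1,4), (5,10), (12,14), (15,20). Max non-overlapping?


Greedy: pick earliest-ending, then skip overlaps.
Selected (4 activities): [(1, 4), (5, 10), (12, 14), (15, 20)]


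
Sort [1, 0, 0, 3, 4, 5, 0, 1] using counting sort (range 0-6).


Count array: [3, 2, 0, 1, 1, 1, 0]
Reconstruct: [0, 0, 0, 1, 1, 3, 4, 5]


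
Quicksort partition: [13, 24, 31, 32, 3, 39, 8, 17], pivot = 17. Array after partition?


Elements <= 17 go left of pivot.
Result: [13, 3, 8, 17, 24, 39, 31, 32], pivot at index 3


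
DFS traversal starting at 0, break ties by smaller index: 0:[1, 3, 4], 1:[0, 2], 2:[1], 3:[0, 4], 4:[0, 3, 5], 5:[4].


DFS stack-based: start with [0]
Visit order: [0, 1, 2, 3, 4, 5]
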